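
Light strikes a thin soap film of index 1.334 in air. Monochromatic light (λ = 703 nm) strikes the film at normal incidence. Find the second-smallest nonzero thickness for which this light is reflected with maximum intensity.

Top surface (1.0 → 1.334): reflection off a higher-index medium gives a half-wave phase shift.
At the lower boundary (n = 1.334 to n = 1.0) the reflected ray undergoes no phase shift.
Net: one phase inversion between the two reflected rays.
With one net inversion, constructive interference in reflection requires 2 n t = (m + ½) λ.
The second-smallest nonzero thickness corresponds to m = 1: t = (m + ½) λ / (2 n) = 1.50 × 703 / (2 × 1.334) = 395 nm.

395 nm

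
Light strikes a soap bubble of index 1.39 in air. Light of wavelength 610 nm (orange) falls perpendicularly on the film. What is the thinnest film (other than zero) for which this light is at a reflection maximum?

110 nm

At the upper boundary (n = 1.0 to n = 1.39) the reflected ray undergoes a half-wave phase shift.
At the lower boundary (n = 1.39 to n = 1.0) the reflected ray undergoes no phase shift.
Exactly one π shift → a net half-wave offset.
With one net inversion, constructive interference in reflection requires 2 n t = (m + ½) λ.
Minimum at m = 0: t = λ / (4 n) = 610 / (4 × 1.39) = 110 nm.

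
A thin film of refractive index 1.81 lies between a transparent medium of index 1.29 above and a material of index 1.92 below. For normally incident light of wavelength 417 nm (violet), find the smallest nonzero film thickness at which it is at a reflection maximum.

Top surface (1.29 → 1.81): reflection off a higher-index medium gives a half-wave phase shift.
Ray reflecting at the bottom interface goes from n = 1.81 toward n = 1.92: a half-wave phase shift.
Zero or two π shifts → no net half-wave offset.
With no net inversion, constructive interference in reflection requires 2 n t = m λ.
Minimum nonzero at m = 1: t = λ / (2 n) = 417 / (2 × 1.81) = 115 nm.

115 nm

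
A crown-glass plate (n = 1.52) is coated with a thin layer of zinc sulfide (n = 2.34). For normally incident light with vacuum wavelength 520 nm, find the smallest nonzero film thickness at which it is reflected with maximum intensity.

55.6 nm

Top surface (1.0 → 2.34): reflection off a higher-index medium gives a half-wave phase shift.
Bottom surface (2.34 → 1.52): reflection off a lower-index medium gives no phase shift.
Net: one phase inversion between the two reflected rays.
With one net inversion, constructive interference in reflection requires 2 n t = (m + ½) λ.
Minimum at m = 0: t = λ / (4 n) = 520 / (4 × 2.34) = 55.6 nm.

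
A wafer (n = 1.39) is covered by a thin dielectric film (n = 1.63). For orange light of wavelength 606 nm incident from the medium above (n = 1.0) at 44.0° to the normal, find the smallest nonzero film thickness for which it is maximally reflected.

Top surface (1.0 → 1.63): reflection off a higher-index medium gives a half-wave phase shift.
At the lower boundary (n = 1.63 to n = 1.39) the reflected ray undergoes no phase shift.
Exactly one π shift → a net half-wave offset.
With one net inversion, constructive interference in reflection requires 2 n t cos θ_r = (m + ½) λ.
Snell's law: 1.0 sin 44.0° = 1.63 sin θ_r → sin θ_r = 0.426, cos θ_r = 0.905.
Minimum at m = 0: t = λ / (4 n cos θ_r) = 606 / (4 × 1.63 × 0.905) = 103 nm.

103 nm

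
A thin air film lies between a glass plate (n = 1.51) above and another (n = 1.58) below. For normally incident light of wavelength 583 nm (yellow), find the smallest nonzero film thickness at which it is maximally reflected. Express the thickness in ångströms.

Top surface (1.51 → 1.0): reflection off a lower-index medium gives no phase shift.
Bottom surface (1.0 → 1.58): reflection off a higher-index medium gives a half-wave phase shift.
Exactly one π shift → a net half-wave offset.
So the condition for constructive reflection is 2 n t = (m + ½) λ.
Minimum at m = 0: t = λ / (4 n) = 583 / (4 × 1.0) = 146 nm.

1458 Å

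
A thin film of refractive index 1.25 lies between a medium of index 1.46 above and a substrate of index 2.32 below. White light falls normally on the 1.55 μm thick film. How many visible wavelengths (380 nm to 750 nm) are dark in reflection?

Top surface (1.46 → 1.25): reflection off a lower-index medium gives no phase shift.
At the lower boundary (n = 1.25 to n = 2.32) the reflected ray undergoes a half-wave phase shift.
The two reflections differ by half a wavelength.
With one net inversion, destructive interference in reflection requires 2 n t = m λ.
λ = 2 n t / m = 3875 / m nm.
m=5: 775 nm (IR); m=6: 646 nm (visible); m=7: 554 nm (visible); m=8: 484 nm (visible); m=9: 431 nm (visible); m=10: 388 nm (visible); m=11: 352 nm (UV).

5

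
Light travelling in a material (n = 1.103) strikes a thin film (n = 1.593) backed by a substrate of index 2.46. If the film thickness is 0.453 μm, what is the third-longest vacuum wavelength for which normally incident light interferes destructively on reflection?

577 nm

Top surface (1.103 → 1.593): reflection off a higher-index medium gives a half-wave phase shift.
At the lower boundary (n = 1.593 to n = 2.46) the reflected ray undergoes a half-wave phase shift.
Zero or two π shifts → no net half-wave offset.
So the condition for destructive reflection is 2 n t = (m + ½) λ.
λ = 2 n t / (m + ½). The third-longest wavelength is m = 2: λ = 2 × 1.593 × 453 / 2.50 = 577 nm.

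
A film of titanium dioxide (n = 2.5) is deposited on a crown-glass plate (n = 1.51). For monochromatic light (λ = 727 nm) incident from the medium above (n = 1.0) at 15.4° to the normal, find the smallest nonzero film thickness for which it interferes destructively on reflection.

Top surface (1.0 → 2.5): reflection off a higher-index medium gives a half-wave phase shift.
At the lower boundary (n = 2.5 to n = 1.51) the reflected ray undergoes no phase shift.
Net: one phase inversion between the two reflected rays.
With one net inversion, destructive interference in reflection requires 2 n t cos θ_r = m λ.
Snell's law: 1.0 sin 15.4° = 2.5 sin θ_r → sin θ_r = 0.106, cos θ_r = 0.994.
Minimum nonzero at m = 1: t = λ / (2 n cos θ_r) = 727 / (2 × 2.5 × 0.994) = 146 nm.

146 nm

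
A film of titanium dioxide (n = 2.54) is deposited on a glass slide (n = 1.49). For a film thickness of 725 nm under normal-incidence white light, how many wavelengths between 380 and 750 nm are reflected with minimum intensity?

5

At the upper boundary (n = 1.0 to n = 2.54) the reflected ray undergoes a half-wave phase shift.
Ray reflecting at the bottom interface goes from n = 2.54 toward n = 1.49: no phase shift.
The two reflections differ by half a wavelength.
For dark reflection here: 2 n t = m λ.
λ = 2 n t / m = 3683 / m nm.
m=4: 921 nm (IR); m=5: 737 nm (visible); m=6: 614 nm (visible); m=7: 526 nm (visible); m=8: 460 nm (visible); m=9: 409 nm (visible); m=10: 368 nm (UV).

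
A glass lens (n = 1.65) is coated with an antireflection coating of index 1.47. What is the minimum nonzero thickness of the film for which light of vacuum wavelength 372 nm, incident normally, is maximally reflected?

127 nm

Ray reflecting at the top interface goes from n = 1.0 toward n = 1.47: a half-wave phase shift.
Ray reflecting at the bottom interface goes from n = 1.47 toward n = 1.65: a half-wave phase shift.
Net: no relative phase inversion (both shifts match).
So the condition for constructive reflection is 2 n t = m λ.
Minimum nonzero at m = 1: t = λ / (2 n) = 372 / (2 × 1.47) = 127 nm.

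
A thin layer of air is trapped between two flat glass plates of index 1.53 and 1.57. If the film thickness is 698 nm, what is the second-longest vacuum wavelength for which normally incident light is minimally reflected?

698 nm

At the upper boundary (n = 1.53 to n = 1.0) the reflected ray undergoes no phase shift.
Bottom surface (1.0 → 1.57): reflection off a higher-index medium gives a half-wave phase shift.
Net: one phase inversion between the two reflected rays.
With one net inversion, destructive interference in reflection requires 2 n t = m λ.
λ = 2 n t / m. The second-longest wavelength is m = 2: λ = 2 × 1.0 × 698 / 2.00 = 698 nm.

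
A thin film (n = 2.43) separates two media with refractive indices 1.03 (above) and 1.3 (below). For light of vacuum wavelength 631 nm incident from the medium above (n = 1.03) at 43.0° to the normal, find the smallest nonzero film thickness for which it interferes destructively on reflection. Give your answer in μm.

At the upper boundary (n = 1.03 to n = 2.43) the reflected ray undergoes a half-wave phase shift.
At the lower boundary (n = 2.43 to n = 1.3) the reflected ray undergoes no phase shift.
Net: one phase inversion between the two reflected rays.
With one net inversion, destructive interference in reflection requires 2 n t cos θ_r = m λ.
Snell's law: 1.03 sin 43.0° = 2.43 sin θ_r → sin θ_r = 0.289, cos θ_r = 0.957.
Minimum nonzero at m = 1: t = λ / (2 n cos θ_r) = 631 / (2 × 2.43 × 0.957) = 136 nm.

0.136 μm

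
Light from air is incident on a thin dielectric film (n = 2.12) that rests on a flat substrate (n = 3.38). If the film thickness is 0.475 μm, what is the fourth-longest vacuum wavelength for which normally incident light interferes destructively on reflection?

At the upper boundary (n = 1.0 to n = 2.12) the reflected ray undergoes a half-wave phase shift.
Bottom surface (2.12 → 3.38): reflection off a higher-index medium gives a half-wave phase shift.
Zero or two π shifts → no net half-wave offset.
With no net inversion, destructive interference in reflection requires 2 n t = (m + ½) λ.
λ = 2 n t / (m + ½). The fourth-longest wavelength is m = 3: λ = 2 × 2.12 × 475 / 3.50 = 575 nm.

575 nm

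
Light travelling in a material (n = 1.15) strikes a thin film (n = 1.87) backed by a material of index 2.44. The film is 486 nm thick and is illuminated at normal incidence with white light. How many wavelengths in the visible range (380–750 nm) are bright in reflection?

At the upper boundary (n = 1.15 to n = 1.87) the reflected ray undergoes a half-wave phase shift.
At the lower boundary (n = 1.87 to n = 2.44) the reflected ray undergoes a half-wave phase shift.
The two reflections carry the same phase change, so no net offset.
With no net inversion, constructive interference in reflection requires 2 n t = m λ.
λ = 2 n t / m = 1818 / m nm.
m=2: 909 nm (IR); m=3: 606 nm (visible); m=4: 454 nm (visible); m=5: 364 nm (UV).

2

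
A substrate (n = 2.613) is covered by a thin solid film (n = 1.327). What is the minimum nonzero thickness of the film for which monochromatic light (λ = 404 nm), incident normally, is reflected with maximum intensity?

At the upper boundary (n = 1.0 to n = 1.327) the reflected ray undergoes a half-wave phase shift.
Bottom surface (1.327 → 2.613): reflection off a higher-index medium gives a half-wave phase shift.
Net: no relative phase inversion (both shifts match).
For bright reflection here: 2 n t = m λ.
Minimum nonzero at m = 1: t = λ / (2 n) = 404 / (2 × 1.327) = 152 nm.

152 nm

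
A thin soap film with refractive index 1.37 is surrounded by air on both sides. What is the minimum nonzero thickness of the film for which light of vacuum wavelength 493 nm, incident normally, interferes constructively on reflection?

At the upper boundary (n = 1.0 to n = 1.37) the reflected ray undergoes a half-wave phase shift.
Ray reflecting at the bottom interface goes from n = 1.37 toward n = 1.0: no phase shift.
Net: one phase inversion between the two reflected rays.
So the condition for constructive reflection is 2 n t = (m + ½) λ.
Minimum at m = 0: t = λ / (4 n) = 493 / (4 × 1.37) = 90.0 nm.

90.0 nm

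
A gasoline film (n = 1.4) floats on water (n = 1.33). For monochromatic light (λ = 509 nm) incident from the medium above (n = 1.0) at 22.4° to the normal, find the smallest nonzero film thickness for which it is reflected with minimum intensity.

Ray reflecting at the top interface goes from n = 1.0 toward n = 1.4: a half-wave phase shift.
Bottom surface (1.4 → 1.33): reflection off a lower-index medium gives no phase shift.
The two reflections differ by half a wavelength.
With one net inversion, destructive interference in reflection requires 2 n t cos θ_r = m λ.
Snell's law: 1.0 sin 22.4° = 1.4 sin θ_r → sin θ_r = 0.272, cos θ_r = 0.962.
Minimum nonzero at m = 1: t = λ / (2 n cos θ_r) = 509 / (2 × 1.4 × 0.962) = 189 nm.

189 nm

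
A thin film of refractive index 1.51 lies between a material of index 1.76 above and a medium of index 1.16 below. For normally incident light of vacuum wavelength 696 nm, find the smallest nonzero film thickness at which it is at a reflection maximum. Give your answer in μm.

Top surface (1.76 → 1.51): reflection off a lower-index medium gives no phase shift.
Bottom surface (1.51 → 1.16): reflection off a lower-index medium gives no phase shift.
Net: no relative phase inversion (both shifts match).
For maximum reflection here: 2 n t = m λ.
Minimum nonzero at m = 1: t = λ / (2 n) = 696 / (2 × 1.51) = 230 nm.

0.230 μm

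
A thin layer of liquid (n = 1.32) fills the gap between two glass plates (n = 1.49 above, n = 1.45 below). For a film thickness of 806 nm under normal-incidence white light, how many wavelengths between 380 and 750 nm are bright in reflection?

3

Ray reflecting at the top interface goes from n = 1.49 toward n = 1.32: no phase shift.
At the lower boundary (n = 1.32 to n = 1.45) the reflected ray undergoes a half-wave phase shift.
The two reflections differ by half a wavelength.
So the condition for constructive reflection is 2 n t = (m + ½) λ.
λ = 2 n t / (m + ½) = 2128 / (m + ½) nm.
m=2: 851 nm (IR); m=3: 608 nm (visible); m=4: 473 nm (visible); m=5: 387 nm (visible); m=6: 327 nm (UV).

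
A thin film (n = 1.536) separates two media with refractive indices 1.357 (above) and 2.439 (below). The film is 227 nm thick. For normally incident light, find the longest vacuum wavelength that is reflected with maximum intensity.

697 nm

At the upper boundary (n = 1.357 to n = 1.536) the reflected ray undergoes a half-wave phase shift.
Bottom surface (1.536 → 2.439): reflection off a higher-index medium gives a half-wave phase shift.
Net: no relative phase inversion (both shifts match).
With no net inversion, constructive interference in reflection requires 2 n t = m λ.
λ = 2 n t / m. The longest wavelength is m = 1: λ = 2 × 1.536 × 227 / 1.00 = 697 nm.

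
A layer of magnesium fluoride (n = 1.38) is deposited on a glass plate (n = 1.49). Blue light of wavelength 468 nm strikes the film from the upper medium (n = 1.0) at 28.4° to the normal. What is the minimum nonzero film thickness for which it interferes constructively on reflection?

At the upper boundary (n = 1.0 to n = 1.38) the reflected ray undergoes a half-wave phase shift.
At the lower boundary (n = 1.38 to n = 1.49) the reflected ray undergoes a half-wave phase shift.
Net: no relative phase inversion (both shifts match).
With no net inversion, constructive interference in reflection requires 2 n t cos θ_r = m λ.
Snell's law: 1.0 sin 28.4° = 1.38 sin θ_r → sin θ_r = 0.345, cos θ_r = 0.939.
Minimum nonzero at m = 1: t = λ / (2 n cos θ_r) = 468 / (2 × 1.38 × 0.939) = 181 nm.

181 nm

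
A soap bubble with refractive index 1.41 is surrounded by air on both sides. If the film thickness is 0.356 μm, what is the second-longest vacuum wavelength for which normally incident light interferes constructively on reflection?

Top surface (1.0 → 1.41): reflection off a higher-index medium gives a half-wave phase shift.
Ray reflecting at the bottom interface goes from n = 1.41 toward n = 1.0: no phase shift.
Exactly one π shift → a net half-wave offset.
With one net inversion, constructive interference in reflection requires 2 n t = (m + ½) λ.
λ = 2 n t / (m + ½). The second-longest wavelength is m = 1: λ = 2 × 1.41 × 356 / 1.50 = 669 nm.

669 nm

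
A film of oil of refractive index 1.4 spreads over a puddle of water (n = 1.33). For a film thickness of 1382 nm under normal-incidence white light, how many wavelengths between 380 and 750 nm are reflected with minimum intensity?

Ray reflecting at the top interface goes from n = 1.0 toward n = 1.4: a half-wave phase shift.
Ray reflecting at the bottom interface goes from n = 1.4 toward n = 1.33: no phase shift.
The two reflections differ by half a wavelength.
For weak reflection here: 2 n t = m λ.
λ = 2 n t / m = 3870 / m nm.
m=5: 774 nm (IR); m=6: 645 nm (visible); m=7: 553 nm (visible); m=8: 484 nm (visible); m=9: 430 nm (visible); m=10: 387 nm (visible); m=11: 352 nm (UV).

5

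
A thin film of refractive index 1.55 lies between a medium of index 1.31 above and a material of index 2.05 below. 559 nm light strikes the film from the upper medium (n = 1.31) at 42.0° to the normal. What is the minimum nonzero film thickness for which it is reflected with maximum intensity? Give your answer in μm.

Ray reflecting at the top interface goes from n = 1.31 toward n = 1.55: a half-wave phase shift.
At the lower boundary (n = 1.55 to n = 2.05) the reflected ray undergoes a half-wave phase shift.
The two reflections carry the same phase change, so no net offset.
For maximum reflection here: 2 n t cos θ_r = m λ.
Snell's law: 1.31 sin 42.0° = 1.55 sin θ_r → sin θ_r = 0.566, cos θ_r = 0.825.
Minimum nonzero at m = 1: t = λ / (2 n cos θ_r) = 559 / (2 × 1.55 × 0.825) = 219 nm.

0.219 μm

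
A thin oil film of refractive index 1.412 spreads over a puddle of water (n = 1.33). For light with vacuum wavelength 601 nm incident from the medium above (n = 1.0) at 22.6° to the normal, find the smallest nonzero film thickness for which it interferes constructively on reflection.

111 nm

Top surface (1.0 → 1.412): reflection off a higher-index medium gives a half-wave phase shift.
Ray reflecting at the bottom interface goes from n = 1.412 toward n = 1.33: no phase shift.
Exactly one π shift → a net half-wave offset.
So the condition for constructive reflection is 2 n t cos θ_r = (m + ½) λ.
Snell's law: 1.0 sin 22.6° = 1.412 sin θ_r → sin θ_r = 0.272, cos θ_r = 0.962.
Minimum at m = 0: t = λ / (4 n cos θ_r) = 601 / (4 × 1.412 × 0.962) = 111 nm.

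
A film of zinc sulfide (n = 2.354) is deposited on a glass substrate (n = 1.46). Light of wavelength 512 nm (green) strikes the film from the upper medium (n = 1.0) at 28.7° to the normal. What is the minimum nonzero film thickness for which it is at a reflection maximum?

Top surface (1.0 → 2.354): reflection off a higher-index medium gives a half-wave phase shift.
Ray reflecting at the bottom interface goes from n = 2.354 toward n = 1.46: no phase shift.
Exactly one π shift → a net half-wave offset.
For maximum reflection here: 2 n t cos θ_r = (m + ½) λ.
Snell's law: 1.0 sin 28.7° = 2.354 sin θ_r → sin θ_r = 0.204, cos θ_r = 0.979.
Minimum at m = 0: t = λ / (4 n cos θ_r) = 512 / (4 × 2.354 × 0.979) = 55.5 nm.

55.5 nm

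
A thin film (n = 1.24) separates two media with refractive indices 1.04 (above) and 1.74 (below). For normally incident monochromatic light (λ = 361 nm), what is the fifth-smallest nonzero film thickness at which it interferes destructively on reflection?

Ray reflecting at the top interface goes from n = 1.04 toward n = 1.24: a half-wave phase shift.
Ray reflecting at the bottom interface goes from n = 1.24 toward n = 1.74: a half-wave phase shift.
Net: no relative phase inversion (both shifts match).
With no net inversion, destructive interference in reflection requires 2 n t = (m + ½) λ.
The fifth-smallest nonzero thickness corresponds to m = 4: t = (m + ½) λ / (2 n) = 4.50 × 361 / (2 × 1.24) = 655 nm.

655 nm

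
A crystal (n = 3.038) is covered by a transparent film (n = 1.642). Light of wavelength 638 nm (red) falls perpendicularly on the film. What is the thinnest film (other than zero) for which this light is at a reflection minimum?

97.1 nm

Ray reflecting at the top interface goes from n = 1.0 toward n = 1.642: a half-wave phase shift.
At the lower boundary (n = 1.642 to n = 3.038) the reflected ray undergoes a half-wave phase shift.
Zero or two π shifts → no net half-wave offset.
With no net inversion, destructive interference in reflection requires 2 n t = (m + ½) λ.
Minimum at m = 0: t = λ / (4 n) = 638 / (4 × 1.642) = 97.1 nm.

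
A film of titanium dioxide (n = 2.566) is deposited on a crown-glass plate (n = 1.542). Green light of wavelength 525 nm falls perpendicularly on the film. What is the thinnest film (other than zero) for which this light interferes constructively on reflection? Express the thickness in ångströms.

511 Å

Ray reflecting at the top interface goes from n = 1.0 toward n = 2.566: a half-wave phase shift.
Bottom surface (2.566 → 1.542): reflection off a lower-index medium gives no phase shift.
Net: one phase inversion between the two reflected rays.
So the condition for constructive reflection is 2 n t = (m + ½) λ.
Minimum at m = 0: t = λ / (4 n) = 525 / (4 × 2.566) = 51.1 nm.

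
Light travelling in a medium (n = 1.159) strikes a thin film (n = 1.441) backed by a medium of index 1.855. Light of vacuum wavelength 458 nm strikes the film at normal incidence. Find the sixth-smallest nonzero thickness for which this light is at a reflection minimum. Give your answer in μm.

Ray reflecting at the top interface goes from n = 1.159 toward n = 1.441: a half-wave phase shift.
Ray reflecting at the bottom interface goes from n = 1.441 toward n = 1.855: a half-wave phase shift.
Zero or two π shifts → no net half-wave offset.
With no net inversion, destructive interference in reflection requires 2 n t = (m + ½) λ.
The sixth-smallest nonzero thickness corresponds to m = 5: t = (m + ½) λ / (2 n) = 5.50 × 458 / (2 × 1.441) = 874 nm.

0.874 μm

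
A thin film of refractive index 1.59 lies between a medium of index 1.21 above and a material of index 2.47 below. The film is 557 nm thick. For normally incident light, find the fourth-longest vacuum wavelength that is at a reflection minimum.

506 nm

At the upper boundary (n = 1.21 to n = 1.59) the reflected ray undergoes a half-wave phase shift.
At the lower boundary (n = 1.59 to n = 2.47) the reflected ray undergoes a half-wave phase shift.
Net: no relative phase inversion (both shifts match).
For minimum reflection here: 2 n t = (m + ½) λ.
λ = 2 n t / (m + ½). The fourth-longest wavelength is m = 3: λ = 2 × 1.59 × 557 / 3.50 = 506 nm.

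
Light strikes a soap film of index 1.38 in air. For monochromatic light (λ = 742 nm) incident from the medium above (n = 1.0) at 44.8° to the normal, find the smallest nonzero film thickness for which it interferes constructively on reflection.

Ray reflecting at the top interface goes from n = 1.0 toward n = 1.38: a half-wave phase shift.
At the lower boundary (n = 1.38 to n = 1.0) the reflected ray undergoes no phase shift.
Exactly one π shift → a net half-wave offset.
For maximum reflection here: 2 n t cos θ_r = (m + ½) λ.
Snell's law: 1.0 sin 44.8° = 1.38 sin θ_r → sin θ_r = 0.511, cos θ_r = 0.860.
Minimum at m = 0: t = λ / (4 n cos θ_r) = 742 / (4 × 1.38 × 0.860) = 156 nm.

156 nm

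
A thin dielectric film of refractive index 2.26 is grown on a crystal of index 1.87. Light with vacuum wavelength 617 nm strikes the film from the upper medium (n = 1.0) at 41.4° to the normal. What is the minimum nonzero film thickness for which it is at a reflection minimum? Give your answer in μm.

At the upper boundary (n = 1.0 to n = 2.26) the reflected ray undergoes a half-wave phase shift.
Bottom surface (2.26 → 1.87): reflection off a lower-index medium gives no phase shift.
The two reflections differ by half a wavelength.
With one net inversion, destructive interference in reflection requires 2 n t cos θ_r = m λ.
Snell's law: 1.0 sin 41.4° = 2.26 sin θ_r → sin θ_r = 0.293, cos θ_r = 0.956.
Minimum nonzero at m = 1: t = λ / (2 n cos θ_r) = 617 / (2 × 2.26 × 0.956) = 143 nm.

0.143 μm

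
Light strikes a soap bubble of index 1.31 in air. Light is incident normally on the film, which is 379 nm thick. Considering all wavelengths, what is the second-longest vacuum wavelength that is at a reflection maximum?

662 nm

Ray reflecting at the top interface goes from n = 1.0 toward n = 1.31: a half-wave phase shift.
Ray reflecting at the bottom interface goes from n = 1.31 toward n = 1.0: no phase shift.
The two reflections differ by half a wavelength.
With one net inversion, constructive interference in reflection requires 2 n t = (m + ½) λ.
λ = 2 n t / (m + ½). The second-longest wavelength is m = 1: λ = 2 × 1.31 × 379 / 1.50 = 662 nm.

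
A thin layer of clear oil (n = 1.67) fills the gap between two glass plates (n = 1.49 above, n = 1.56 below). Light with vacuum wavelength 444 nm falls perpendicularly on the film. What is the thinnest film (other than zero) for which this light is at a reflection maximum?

Top surface (1.49 → 1.67): reflection off a higher-index medium gives a half-wave phase shift.
Bottom surface (1.67 → 1.56): reflection off a lower-index medium gives no phase shift.
Net: one phase inversion between the two reflected rays.
With one net inversion, constructive interference in reflection requires 2 n t = (m + ½) λ.
Minimum at m = 0: t = λ / (4 n) = 444 / (4 × 1.67) = 66.5 nm.

66.5 nm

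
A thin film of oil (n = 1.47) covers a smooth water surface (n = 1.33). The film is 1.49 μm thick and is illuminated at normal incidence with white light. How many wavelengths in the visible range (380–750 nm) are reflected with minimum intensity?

At the upper boundary (n = 1.0 to n = 1.47) the reflected ray undergoes a half-wave phase shift.
At the lower boundary (n = 1.47 to n = 1.33) the reflected ray undergoes no phase shift.
The two reflections differ by half a wavelength.
For dark reflection here: 2 n t = m λ.
λ = 2 n t / m = 4381 / m nm.
m=5: 876 nm (IR); m=6: 730 nm (visible); m=7: 626 nm (visible); m=8: 548 nm (visible); m=9: 487 nm (visible); m=10: 438 nm (visible); m=11: 398 nm (visible); m=12: 365 nm (UV).

6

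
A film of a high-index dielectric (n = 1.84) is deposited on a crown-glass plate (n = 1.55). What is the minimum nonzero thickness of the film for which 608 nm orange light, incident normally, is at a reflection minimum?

165 nm

At the upper boundary (n = 1.0 to n = 1.84) the reflected ray undergoes a half-wave phase shift.
Ray reflecting at the bottom interface goes from n = 1.84 toward n = 1.55: no phase shift.
The two reflections differ by half a wavelength.
So the condition for destructive reflection is 2 n t = m λ.
Minimum nonzero at m = 1: t = λ / (2 n) = 608 / (2 × 1.84) = 165 nm.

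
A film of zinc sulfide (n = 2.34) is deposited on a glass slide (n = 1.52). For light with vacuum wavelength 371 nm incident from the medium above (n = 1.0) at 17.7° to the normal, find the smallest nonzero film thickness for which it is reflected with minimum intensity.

At the upper boundary (n = 1.0 to n = 2.34) the reflected ray undergoes a half-wave phase shift.
At the lower boundary (n = 2.34 to n = 1.52) the reflected ray undergoes no phase shift.
Net: one phase inversion between the two reflected rays.
For weak reflection here: 2 n t cos θ_r = m λ.
Snell's law: 1.0 sin 17.7° = 2.34 sin θ_r → sin θ_r = 0.130, cos θ_r = 0.992.
Minimum nonzero at m = 1: t = λ / (2 n cos θ_r) = 371 / (2 × 2.34 × 0.992) = 80.0 nm.

80.0 nm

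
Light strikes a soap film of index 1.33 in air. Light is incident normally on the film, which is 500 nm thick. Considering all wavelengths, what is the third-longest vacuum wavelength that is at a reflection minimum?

Top surface (1.0 → 1.33): reflection off a higher-index medium gives a half-wave phase shift.
At the lower boundary (n = 1.33 to n = 1.0) the reflected ray undergoes no phase shift.
The two reflections differ by half a wavelength.
For weak reflection here: 2 n t = m λ.
λ = 2 n t / m. The third-longest wavelength is m = 3: λ = 2 × 1.33 × 500 / 3.00 = 443 nm.

443 nm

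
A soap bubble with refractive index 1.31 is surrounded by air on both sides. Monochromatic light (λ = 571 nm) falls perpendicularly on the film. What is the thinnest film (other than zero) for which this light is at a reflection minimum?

Ray reflecting at the top interface goes from n = 1.0 toward n = 1.31: a half-wave phase shift.
At the lower boundary (n = 1.31 to n = 1.0) the reflected ray undergoes no phase shift.
Exactly one π shift → a net half-wave offset.
So the condition for destructive reflection is 2 n t = m λ.
Minimum nonzero at m = 1: t = λ / (2 n) = 571 / (2 × 1.31) = 218 nm.

218 nm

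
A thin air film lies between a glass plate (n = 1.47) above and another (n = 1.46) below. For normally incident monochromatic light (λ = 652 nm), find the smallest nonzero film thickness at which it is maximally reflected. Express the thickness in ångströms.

Top surface (1.47 → 1.0): reflection off a lower-index medium gives no phase shift.
Bottom surface (1.0 → 1.46): reflection off a higher-index medium gives a half-wave phase shift.
Exactly one π shift → a net half-wave offset.
For maximum reflection here: 2 n t = (m + ½) λ.
Minimum at m = 0: t = λ / (4 n) = 652 / (4 × 1.0) = 163 nm.

1630 Å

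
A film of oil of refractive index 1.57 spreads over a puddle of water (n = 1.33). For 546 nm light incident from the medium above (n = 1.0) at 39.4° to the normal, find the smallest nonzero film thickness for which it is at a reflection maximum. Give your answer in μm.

At the upper boundary (n = 1.0 to n = 1.57) the reflected ray undergoes a half-wave phase shift.
Bottom surface (1.57 → 1.33): reflection off a lower-index medium gives no phase shift.
Net: one phase inversion between the two reflected rays.
So the condition for constructive reflection is 2 n t cos θ_r = (m + ½) λ.
Snell's law: 1.0 sin 39.4° = 1.57 sin θ_r → sin θ_r = 0.404, cos θ_r = 0.915.
Minimum at m = 0: t = λ / (4 n cos θ_r) = 546 / (4 × 1.57 × 0.915) = 95.1 nm.

0.0951 μm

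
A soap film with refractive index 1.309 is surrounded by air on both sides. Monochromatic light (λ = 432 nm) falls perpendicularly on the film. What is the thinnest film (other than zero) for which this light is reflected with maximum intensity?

Top surface (1.0 → 1.309): reflection off a higher-index medium gives a half-wave phase shift.
At the lower boundary (n = 1.309 to n = 1.0) the reflected ray undergoes no phase shift.
Exactly one π shift → a net half-wave offset.
So the condition for constructive reflection is 2 n t = (m + ½) λ.
Minimum at m = 0: t = λ / (4 n) = 432 / (4 × 1.309) = 82.5 nm.

82.5 nm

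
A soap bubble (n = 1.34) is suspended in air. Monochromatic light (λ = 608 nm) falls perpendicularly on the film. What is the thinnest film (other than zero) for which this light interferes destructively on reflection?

227 nm

Top surface (1.0 → 1.34): reflection off a higher-index medium gives a half-wave phase shift.
Bottom surface (1.34 → 1.0): reflection off a lower-index medium gives no phase shift.
The two reflections differ by half a wavelength.
With one net inversion, destructive interference in reflection requires 2 n t = m λ.
Minimum nonzero at m = 1: t = λ / (2 n) = 608 / (2 × 1.34) = 227 nm.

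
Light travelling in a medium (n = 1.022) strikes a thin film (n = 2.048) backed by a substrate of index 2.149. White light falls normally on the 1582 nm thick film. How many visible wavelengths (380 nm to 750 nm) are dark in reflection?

Top surface (1.022 → 2.048): reflection off a higher-index medium gives a half-wave phase shift.
At the lower boundary (n = 2.048 to n = 2.149) the reflected ray undergoes a half-wave phase shift.
Zero or two π shifts → no net half-wave offset.
With no net inversion, destructive interference in reflection requires 2 n t = (m + ½) λ.
λ = 2 n t / (m + ½) = 6480 / (m + ½) nm.
m=8: 762 nm (IR); m=9: 682 nm (visible); m=10: 617 nm (visible); m=11: 563 nm (visible); m=12: 518 nm (visible); m=13: 480 nm (visible); m=14: 447 nm (visible); m=15: 418 nm (visible); m=16: 393 nm (visible); m=17: 370 nm (UV).

8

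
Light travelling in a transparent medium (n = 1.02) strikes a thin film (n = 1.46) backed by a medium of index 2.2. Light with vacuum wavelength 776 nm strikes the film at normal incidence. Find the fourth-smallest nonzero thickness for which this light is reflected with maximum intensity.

1063 nm

Ray reflecting at the top interface goes from n = 1.02 toward n = 1.46: a half-wave phase shift.
At the lower boundary (n = 1.46 to n = 2.2) the reflected ray undergoes a half-wave phase shift.
The two reflections carry the same phase change, so no net offset.
For bright reflection here: 2 n t = m λ.
The fourth-smallest nonzero thickness corresponds to m = 4: t = m λ / (2 n) = 4.00 × 776 / (2 × 1.46) = 1063 nm.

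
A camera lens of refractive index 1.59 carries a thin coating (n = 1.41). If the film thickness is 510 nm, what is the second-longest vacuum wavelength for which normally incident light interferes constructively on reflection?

Ray reflecting at the top interface goes from n = 1.0 toward n = 1.41: a half-wave phase shift.
Bottom surface (1.41 → 1.59): reflection off a higher-index medium gives a half-wave phase shift.
The two reflections carry the same phase change, so no net offset.
For bright reflection here: 2 n t = m λ.
λ = 2 n t / m. The second-longest wavelength is m = 2: λ = 2 × 1.41 × 510 / 2.00 = 719 nm.

719 nm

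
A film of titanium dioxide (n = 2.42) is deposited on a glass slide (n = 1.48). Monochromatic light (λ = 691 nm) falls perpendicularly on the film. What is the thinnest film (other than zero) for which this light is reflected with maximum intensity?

At the upper boundary (n = 1.0 to n = 2.42) the reflected ray undergoes a half-wave phase shift.
At the lower boundary (n = 2.42 to n = 1.48) the reflected ray undergoes no phase shift.
Exactly one π shift → a net half-wave offset.
So the condition for constructive reflection is 2 n t = (m + ½) λ.
Minimum at m = 0: t = λ / (4 n) = 691 / (4 × 2.42) = 71.4 nm.

71.4 nm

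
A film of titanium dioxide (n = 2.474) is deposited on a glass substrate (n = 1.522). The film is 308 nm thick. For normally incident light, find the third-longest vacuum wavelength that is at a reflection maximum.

610 nm

Ray reflecting at the top interface goes from n = 1.0 toward n = 2.474: a half-wave phase shift.
At the lower boundary (n = 2.474 to n = 1.522) the reflected ray undergoes no phase shift.
Net: one phase inversion between the two reflected rays.
With one net inversion, constructive interference in reflection requires 2 n t = (m + ½) λ.
λ = 2 n t / (m + ½). The third-longest wavelength is m = 2: λ = 2 × 2.474 × 308 / 2.50 = 610 nm.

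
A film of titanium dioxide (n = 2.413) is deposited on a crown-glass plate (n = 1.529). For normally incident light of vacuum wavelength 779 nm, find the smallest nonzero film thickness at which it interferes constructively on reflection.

Top surface (1.0 → 2.413): reflection off a higher-index medium gives a half-wave phase shift.
At the lower boundary (n = 2.413 to n = 1.529) the reflected ray undergoes no phase shift.
The two reflections differ by half a wavelength.
With one net inversion, constructive interference in reflection requires 2 n t = (m + ½) λ.
Minimum at m = 0: t = λ / (4 n) = 779 / (4 × 2.413) = 80.7 nm.

80.7 nm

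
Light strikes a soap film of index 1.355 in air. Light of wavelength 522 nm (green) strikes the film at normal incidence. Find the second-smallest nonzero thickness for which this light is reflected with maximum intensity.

289 nm

At the upper boundary (n = 1.0 to n = 1.355) the reflected ray undergoes a half-wave phase shift.
Bottom surface (1.355 → 1.0): reflection off a lower-index medium gives no phase shift.
Exactly one π shift → a net half-wave offset.
For strong reflection here: 2 n t = (m + ½) λ.
The second-smallest nonzero thickness corresponds to m = 1: t = (m + ½) λ / (2 n) = 1.50 × 522 / (2 × 1.355) = 289 nm.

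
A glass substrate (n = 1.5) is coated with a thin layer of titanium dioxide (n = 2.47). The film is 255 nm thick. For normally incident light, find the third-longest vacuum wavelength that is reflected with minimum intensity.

Ray reflecting at the top interface goes from n = 1.0 toward n = 2.47: a half-wave phase shift.
Ray reflecting at the bottom interface goes from n = 2.47 toward n = 1.5: no phase shift.
Exactly one π shift → a net half-wave offset.
So the condition for destructive reflection is 2 n t = m λ.
λ = 2 n t / m. The third-longest wavelength is m = 3: λ = 2 × 2.47 × 255 / 3.00 = 420 nm.

420 nm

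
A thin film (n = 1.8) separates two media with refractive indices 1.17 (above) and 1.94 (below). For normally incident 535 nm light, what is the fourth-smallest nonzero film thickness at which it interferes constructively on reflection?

At the upper boundary (n = 1.17 to n = 1.8) the reflected ray undergoes a half-wave phase shift.
At the lower boundary (n = 1.8 to n = 1.94) the reflected ray undergoes a half-wave phase shift.
Zero or two π shifts → no net half-wave offset.
With no net inversion, constructive interference in reflection requires 2 n t = m λ.
The fourth-smallest nonzero thickness corresponds to m = 4: t = m λ / (2 n) = 4.00 × 535 / (2 × 1.8) = 594 nm.

594 nm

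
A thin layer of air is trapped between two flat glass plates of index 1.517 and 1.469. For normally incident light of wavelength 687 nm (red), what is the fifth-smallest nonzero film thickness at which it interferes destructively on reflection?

Ray reflecting at the top interface goes from n = 1.517 toward n = 1.0: no phase shift.
Ray reflecting at the bottom interface goes from n = 1.0 toward n = 1.469: a half-wave phase shift.
Net: one phase inversion between the two reflected rays.
For minimum reflection here: 2 n t = m λ.
The fifth-smallest nonzero thickness corresponds to m = 5: t = m λ / (2 n) = 5.00 × 687 / (2 × 1.0) = 1718 nm.

1718 nm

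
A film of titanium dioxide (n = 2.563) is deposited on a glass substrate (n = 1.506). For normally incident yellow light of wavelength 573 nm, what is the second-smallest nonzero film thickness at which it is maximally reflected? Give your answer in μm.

0.168 μm

Top surface (1.0 → 2.563): reflection off a higher-index medium gives a half-wave phase shift.
At the lower boundary (n = 2.563 to n = 1.506) the reflected ray undergoes no phase shift.
Exactly one π shift → a net half-wave offset.
For maximum reflection here: 2 n t = (m + ½) λ.
The second-smallest nonzero thickness corresponds to m = 1: t = (m + ½) λ / (2 n) = 1.50 × 573 / (2 × 2.563) = 168 nm.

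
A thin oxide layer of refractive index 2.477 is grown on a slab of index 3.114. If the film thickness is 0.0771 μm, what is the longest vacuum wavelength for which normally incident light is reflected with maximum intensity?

Ray reflecting at the top interface goes from n = 1.0 toward n = 2.477: a half-wave phase shift.
At the lower boundary (n = 2.477 to n = 3.114) the reflected ray undergoes a half-wave phase shift.
Net: no relative phase inversion (both shifts match).
With no net inversion, constructive interference in reflection requires 2 n t = m λ.
λ = 2 n t / m. The longest wavelength is m = 1: λ = 2 × 2.477 × 77.1 / 1.00 = 382 nm.

382 nm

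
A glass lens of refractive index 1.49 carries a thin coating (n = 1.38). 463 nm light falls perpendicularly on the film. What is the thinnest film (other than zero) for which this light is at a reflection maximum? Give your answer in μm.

0.168 μm

Ray reflecting at the top interface goes from n = 1.0 toward n = 1.38: a half-wave phase shift.
At the lower boundary (n = 1.38 to n = 1.49) the reflected ray undergoes a half-wave phase shift.
Zero or two π shifts → no net half-wave offset.
So the condition for constructive reflection is 2 n t = m λ.
Minimum nonzero at m = 1: t = λ / (2 n) = 463 / (2 × 1.38) = 168 nm.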